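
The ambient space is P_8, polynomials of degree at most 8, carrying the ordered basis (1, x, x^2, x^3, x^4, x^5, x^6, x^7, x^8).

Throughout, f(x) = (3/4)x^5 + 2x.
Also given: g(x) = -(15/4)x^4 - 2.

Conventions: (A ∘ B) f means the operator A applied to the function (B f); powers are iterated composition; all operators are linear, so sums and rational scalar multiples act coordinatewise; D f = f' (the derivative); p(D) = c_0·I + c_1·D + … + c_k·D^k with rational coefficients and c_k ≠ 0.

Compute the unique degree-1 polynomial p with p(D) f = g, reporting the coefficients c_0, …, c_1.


p(D) = -D, i.e. c_0 = 0, c_1 = -1

D^0 f = (3/4)x^5 + 2x
D^1 f = (15/4)x^4 + 2
matching coefficients of g against c_0 f + c_1 Df + … from the top degree down determines the c_i
solution: c_0 = 0, c_1 = -1


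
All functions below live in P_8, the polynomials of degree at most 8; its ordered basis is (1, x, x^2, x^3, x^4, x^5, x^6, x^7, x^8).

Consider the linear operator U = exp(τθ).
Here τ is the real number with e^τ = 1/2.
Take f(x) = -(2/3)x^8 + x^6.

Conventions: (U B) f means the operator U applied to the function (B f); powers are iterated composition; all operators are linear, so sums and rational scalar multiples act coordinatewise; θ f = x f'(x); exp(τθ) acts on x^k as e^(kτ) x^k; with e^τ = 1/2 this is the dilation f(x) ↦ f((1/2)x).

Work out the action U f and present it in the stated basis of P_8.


exp(τθ) x^k = e^(kτ) x^k; with e^τ = 1/2 this sends x^k to (1/2)^k x^k
x^6 ↦ 1/64 x^6
x^8 ↦ 1/256 x^8
applying this coordinatewise to f: exp(τθ) f = -(1/384)x^8 + (1/64)x^6

g(x) = -(1/384)x^8 + (1/64)x^6


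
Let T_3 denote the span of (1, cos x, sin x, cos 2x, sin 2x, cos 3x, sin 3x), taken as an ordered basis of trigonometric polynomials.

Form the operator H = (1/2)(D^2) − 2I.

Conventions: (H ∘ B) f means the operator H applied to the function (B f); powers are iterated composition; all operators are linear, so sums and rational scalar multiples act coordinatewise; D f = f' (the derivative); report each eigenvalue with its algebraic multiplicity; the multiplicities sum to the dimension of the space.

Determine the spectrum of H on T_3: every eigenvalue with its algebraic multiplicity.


image of 1: -2
image of cos x: -(5/2)cos x
image of sin x: -(5/2)sin x
image of cos 2x: -4cos 2x
image of sin 2x: -4sin 2x
image of cos 3x: -(13/2)cos 3x
image of sin 3x: -(13/2)sin 3x
the matrix is diagonal; its diagonal is (-2, -5/2, -5/2, -4, -4, -13/2, -13/2)
for a triangular matrix the eigenvalues are the diagonal entries, with algebraic multiplicity their repetition count

λ = -13/2 (multiplicity 2), λ = -4 (multiplicity 2), λ = -5/2 (multiplicity 2), λ = -2 (multiplicity 1)


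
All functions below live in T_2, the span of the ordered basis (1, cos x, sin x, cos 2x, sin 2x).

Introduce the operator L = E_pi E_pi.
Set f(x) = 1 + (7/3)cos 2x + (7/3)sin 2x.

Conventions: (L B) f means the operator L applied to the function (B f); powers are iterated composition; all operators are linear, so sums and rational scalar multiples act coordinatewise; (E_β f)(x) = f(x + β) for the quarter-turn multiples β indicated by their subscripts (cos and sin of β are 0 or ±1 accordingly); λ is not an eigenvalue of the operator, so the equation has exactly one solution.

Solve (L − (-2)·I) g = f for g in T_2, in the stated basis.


the result is g(x) = 1/3 + (7/9)cos 2x + (7/9)sin 2x

write g with unknown coordinates in the stated basis and equate coefficients in (L − (-2)·I) g = f
solving from the highest basis element down gives g = 1/3 + (7/9)cos 2x + (7/9)sin 2x
check: L g = 1/3 + (7/9)cos 2x + (7/9)sin 2x
so L g − (-2)·g = 1 + (7/3)cos 2x + (7/3)sin 2x = f ✓


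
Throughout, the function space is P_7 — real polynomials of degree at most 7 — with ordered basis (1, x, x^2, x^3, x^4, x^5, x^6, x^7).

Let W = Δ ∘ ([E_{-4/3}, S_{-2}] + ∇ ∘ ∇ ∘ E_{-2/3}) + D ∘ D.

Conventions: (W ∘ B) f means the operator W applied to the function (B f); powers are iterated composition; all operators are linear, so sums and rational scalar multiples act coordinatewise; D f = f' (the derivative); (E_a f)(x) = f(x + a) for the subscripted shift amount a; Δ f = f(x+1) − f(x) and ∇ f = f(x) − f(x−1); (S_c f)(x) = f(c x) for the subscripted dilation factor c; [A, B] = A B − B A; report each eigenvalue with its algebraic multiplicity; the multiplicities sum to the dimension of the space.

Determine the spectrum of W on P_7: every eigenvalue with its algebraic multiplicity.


λ = 0 (multiplicity 8)

image of 1: 0
image of x: 0
image of x^2: -14
image of x^3: 102x + 22
image of x^4: -372x^2 - 104x - 596/3
image of x^5: 1300x^3 + 700x^2 + (4700/3)x + 9970/27
image of x^6: -3810x^4 - 2440x^3 - 10660x^2 - (24220/9)x - 54572/27
image of x^7: 10794x^5 + 9170x^4 + (140420/3)x^3 + (224350/9)x^2 + (596428/27)x + 361102/81
the matrix is upper triangular; its diagonal is (0, 0, 0, 0, 0, 0, 0, 0)
for a triangular matrix the eigenvalues are the diagonal entries, with algebraic multiplicity their repetition count


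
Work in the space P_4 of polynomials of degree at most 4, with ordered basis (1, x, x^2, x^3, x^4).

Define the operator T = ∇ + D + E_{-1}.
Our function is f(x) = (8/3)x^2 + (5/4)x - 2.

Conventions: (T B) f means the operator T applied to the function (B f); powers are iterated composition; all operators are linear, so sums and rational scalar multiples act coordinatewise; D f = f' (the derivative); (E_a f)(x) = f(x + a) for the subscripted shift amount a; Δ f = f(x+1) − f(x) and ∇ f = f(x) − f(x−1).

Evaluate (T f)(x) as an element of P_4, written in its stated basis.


∇ f = (16/3)x - 17/12
D f = (16/3)x + 5/4
E_{-1} f = (8/3)x^2 - (49/12)x - 7/12
(∇ + D + E_{-1}) f = (8/3)x^2 + (79/12)x - 3/4

g(x) = (8/3)x^2 + (79/12)x - 3/4


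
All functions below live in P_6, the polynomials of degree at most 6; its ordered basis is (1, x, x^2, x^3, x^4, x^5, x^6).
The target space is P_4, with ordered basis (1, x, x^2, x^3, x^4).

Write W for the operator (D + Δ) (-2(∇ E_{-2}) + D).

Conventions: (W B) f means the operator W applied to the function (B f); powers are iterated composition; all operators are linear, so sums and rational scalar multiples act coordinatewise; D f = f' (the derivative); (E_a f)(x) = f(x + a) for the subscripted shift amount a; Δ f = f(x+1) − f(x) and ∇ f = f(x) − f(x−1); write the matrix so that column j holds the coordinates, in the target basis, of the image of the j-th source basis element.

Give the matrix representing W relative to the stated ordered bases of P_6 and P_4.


image of 1: 0
image of x: 0
image of x^2: -4
image of x^3: -12x + 57
image of x^4: -24x^2 + 228x - 248
image of x^5: -40x^3 + 570x^2 - 1240x + 1015
image of x^6: -60x^4 + 1140x^3 - 3720x^2 + 6090x - 3730
each image's coordinates form column j of the matrix

the matrix is [[0, 0, -4, 57, -248, 1015, -3730]; [0, 0, 0, -12, 228, -1240, 6090]; [0, 0, 0, 0, -24, 570, -3720]; [0, 0, 0, 0, 0, -40, 1140]; [0, 0, 0, 0, 0, 0, -60]] (rows listed top to bottom)


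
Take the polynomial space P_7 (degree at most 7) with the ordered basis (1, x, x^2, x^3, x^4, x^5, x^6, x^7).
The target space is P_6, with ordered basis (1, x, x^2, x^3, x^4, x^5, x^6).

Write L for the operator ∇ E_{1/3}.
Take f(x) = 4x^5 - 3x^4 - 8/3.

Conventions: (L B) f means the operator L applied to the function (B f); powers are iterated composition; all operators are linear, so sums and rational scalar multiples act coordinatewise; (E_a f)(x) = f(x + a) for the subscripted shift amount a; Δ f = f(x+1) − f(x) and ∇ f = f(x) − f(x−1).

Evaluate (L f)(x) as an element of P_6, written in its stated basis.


E_{1/3} f = 4x^5 + (11/3)x^4 + (4/9)x^3 - (14/27)x^2 - (16/81)x - 653/243
∇ E_{1/3} f = 20x^4 - (76/3)x^3 + (58/3)x^2 - (208/27)x + 89/81

g(x) = 20x^4 - (76/3)x^3 + (58/3)x^2 - (208/27)x + 89/81


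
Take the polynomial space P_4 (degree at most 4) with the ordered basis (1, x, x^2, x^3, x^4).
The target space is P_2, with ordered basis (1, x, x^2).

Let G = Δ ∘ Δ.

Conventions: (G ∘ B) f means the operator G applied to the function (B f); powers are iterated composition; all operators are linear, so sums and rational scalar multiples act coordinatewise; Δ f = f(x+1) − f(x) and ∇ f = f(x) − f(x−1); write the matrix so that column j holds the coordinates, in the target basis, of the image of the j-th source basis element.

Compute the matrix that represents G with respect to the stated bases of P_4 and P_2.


the matrix is [[0, 0, 2, 6, 14]; [0, 0, 0, 6, 24]; [0, 0, 0, 0, 12]] (rows listed top to bottom)

image of 1: 0
image of x: 0
image of x^2: 2
image of x^3: 6x + 6
image of x^4: 12x^2 + 24x + 14
each image's coordinates form column j of the matrix


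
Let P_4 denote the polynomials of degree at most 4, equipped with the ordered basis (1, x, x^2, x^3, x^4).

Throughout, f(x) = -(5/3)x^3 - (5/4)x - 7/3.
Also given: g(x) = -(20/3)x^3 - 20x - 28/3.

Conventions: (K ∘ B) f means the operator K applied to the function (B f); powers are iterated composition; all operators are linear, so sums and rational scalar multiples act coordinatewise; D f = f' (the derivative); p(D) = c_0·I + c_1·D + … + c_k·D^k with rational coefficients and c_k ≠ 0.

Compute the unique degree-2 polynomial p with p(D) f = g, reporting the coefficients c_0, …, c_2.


c_0 = 4, c_1 = 0, c_2 = 3/2

D^0 f = -(5/3)x^3 - (5/4)x - 7/3
D^1 f = -5x^2 - 5/4
D^2 f = -10x
matching coefficients of g against c_0 f + c_1 Df + … from the top degree down determines the c_i
solution: c_0 = 4, c_1 = 0, c_2 = 3/2


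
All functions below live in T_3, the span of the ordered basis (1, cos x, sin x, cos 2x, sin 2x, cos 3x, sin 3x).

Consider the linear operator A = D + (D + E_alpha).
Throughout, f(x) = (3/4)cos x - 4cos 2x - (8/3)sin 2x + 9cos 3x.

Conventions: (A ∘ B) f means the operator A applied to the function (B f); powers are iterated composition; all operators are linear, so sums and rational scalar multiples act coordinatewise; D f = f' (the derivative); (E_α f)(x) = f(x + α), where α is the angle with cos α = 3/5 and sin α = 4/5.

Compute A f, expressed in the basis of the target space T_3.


the image equals g(x) = (9/20)cos x - (21/10)sin x - (908/75)cos 2x + (1544/75)sin 2x - (1053/125)cos 3x - (7146/125)sin 3x

D f = -(3/4)sin x - (16/3)cos 2x + 8sin 2x - 27sin 3x
D f = -(3/4)sin x - (16/3)cos 2x + 8sin 2x - 27sin 3x
E_alpha f = (9/20)cos x - (3/5)sin x - (36/25)cos 2x + (344/75)sin 2x - (1053/125)cos 3x - (396/125)sin 3x
(D + E_alpha) f = (9/20)cos x - (27/20)sin x - (508/75)cos 2x + (944/75)sin 2x - (1053/125)cos 3x - (3771/125)sin 3x
(D + (D + E_alpha)) f = (9/20)cos x - (21/10)sin x - (908/75)cos 2x + (1544/75)sin 2x - (1053/125)cos 3x - (7146/125)sin 3x


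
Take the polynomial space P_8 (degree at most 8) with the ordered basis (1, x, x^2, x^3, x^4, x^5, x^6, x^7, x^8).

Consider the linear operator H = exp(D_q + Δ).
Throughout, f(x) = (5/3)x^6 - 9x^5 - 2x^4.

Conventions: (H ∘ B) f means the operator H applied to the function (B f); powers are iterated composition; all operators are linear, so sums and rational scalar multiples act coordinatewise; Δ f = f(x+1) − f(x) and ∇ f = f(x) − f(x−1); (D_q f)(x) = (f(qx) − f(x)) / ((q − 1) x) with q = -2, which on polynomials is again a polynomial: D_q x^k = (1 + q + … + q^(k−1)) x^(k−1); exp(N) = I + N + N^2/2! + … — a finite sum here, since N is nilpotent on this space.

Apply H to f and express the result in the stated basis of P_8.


the result is g(x) = (5/3)x^6 - 34x^5 - 321x^4 - (107/2)x^3 - 1154x^2 - (4297/4)x - 17564/15

order-1 term: -25x^5 - 119x^4 - (164/3)x^3 - 77x^2 - 43x - 28/3
order-2 term: -200x^4 - (131/2)x^3 - 646x^2 - 421x - 1085/6
order-3 term: (200/3)x^3 - 531x^2 - (1095/2)x - 1169/2
order-4 term: 100x^2 - (331/4)x - 2339/6
order-5 term: 20x - 131/10
order-6 term: 20/3
the series for exp(D_q + Δ) f terminates at order 6
exp(D_q + Δ) f = (5/3)x^6 - 34x^5 - 321x^4 - (107/2)x^3 - 1154x^2 - (4297/4)x - 17564/15


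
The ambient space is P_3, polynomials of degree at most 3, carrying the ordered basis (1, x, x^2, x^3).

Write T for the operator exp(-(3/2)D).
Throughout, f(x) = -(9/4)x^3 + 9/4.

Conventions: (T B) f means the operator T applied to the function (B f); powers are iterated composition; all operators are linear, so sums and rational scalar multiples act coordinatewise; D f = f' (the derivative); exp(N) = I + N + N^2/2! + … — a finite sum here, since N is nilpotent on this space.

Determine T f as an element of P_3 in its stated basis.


the result is g(x) = -(9/4)x^3 + (81/8)x^2 - (243/16)x + 315/32

order-1 term: (81/8)x^2
order-2 term: -(243/16)x
order-3 term: 243/32
the series for exp(-(3/2)D) f terminates at order 3
exp(-(3/2)D) f = -(9/4)x^3 + (81/8)x^2 - (243/16)x + 315/32


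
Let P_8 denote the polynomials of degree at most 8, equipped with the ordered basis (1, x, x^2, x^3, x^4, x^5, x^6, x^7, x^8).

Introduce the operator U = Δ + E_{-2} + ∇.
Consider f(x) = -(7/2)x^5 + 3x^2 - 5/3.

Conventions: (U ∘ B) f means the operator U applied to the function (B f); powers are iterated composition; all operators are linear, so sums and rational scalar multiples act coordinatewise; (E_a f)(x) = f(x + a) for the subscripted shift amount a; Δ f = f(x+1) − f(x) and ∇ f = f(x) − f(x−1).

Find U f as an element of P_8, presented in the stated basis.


the result is g(x) = -(7/2)x^5 - 140x^3 + 213x^2 - 280x + 346/3

Δ f = -(35/2)x^4 - 35x^3 - 35x^2 - (23/2)x - 1/2
E_{-2} f = -(7/2)x^5 + 35x^4 - 140x^3 + 283x^2 - 292x + 367/3
∇ f = -(35/2)x^4 + 35x^3 - 35x^2 + (47/2)x - 13/2
(Δ + E_{-2} + ∇) f = -(7/2)x^5 - 140x^3 + 213x^2 - 280x + 346/3


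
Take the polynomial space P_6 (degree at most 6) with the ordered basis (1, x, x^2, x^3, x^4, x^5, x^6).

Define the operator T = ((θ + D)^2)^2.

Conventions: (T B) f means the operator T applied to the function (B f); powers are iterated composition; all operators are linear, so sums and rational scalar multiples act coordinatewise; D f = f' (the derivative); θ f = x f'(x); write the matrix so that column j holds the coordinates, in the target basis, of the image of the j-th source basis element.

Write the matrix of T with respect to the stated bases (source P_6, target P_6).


the matrix is [[0, 1, 14, 36, 24, 0, 0]; [0, 1, 30, 150, 240, 120, 0]; [0, 0, 16, 195, 660, 840, 360]; [0, 0, 0, 81, 700, 1940, 2160]; [0, 0, 0, 0, 256, 1845, 4530]; [0, 0, 0, 0, 0, 625, 4026]; [0, 0, 0, 0, 0, 0, 1296]] (rows listed top to bottom)

image of 1: 0
image of x: x + 1
image of x^2: 16x^2 + 30x + 14
image of x^3: 81x^3 + 195x^2 + 150x + 36
image of x^4: 256x^4 + 700x^3 + 660x^2 + 240x + 24
image of x^5: 625x^5 + 1845x^4 + 1940x^3 + 840x^2 + 120x
image of x^6: 1296x^6 + 4026x^5 + 4530x^4 + 2160x^3 + 360x^2
each image's coordinates form column j of the matrix


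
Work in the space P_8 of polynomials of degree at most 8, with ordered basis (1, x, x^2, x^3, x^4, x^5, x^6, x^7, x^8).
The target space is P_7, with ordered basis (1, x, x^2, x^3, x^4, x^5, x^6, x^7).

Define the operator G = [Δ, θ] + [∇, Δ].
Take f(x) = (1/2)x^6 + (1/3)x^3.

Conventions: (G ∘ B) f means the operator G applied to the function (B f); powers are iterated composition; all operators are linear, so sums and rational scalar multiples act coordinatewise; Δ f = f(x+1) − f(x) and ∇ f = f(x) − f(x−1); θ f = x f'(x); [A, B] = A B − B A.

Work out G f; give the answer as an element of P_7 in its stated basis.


θ f = 3x^6 + x^3
Δ θ f = 18x^5 + 45x^4 + 60x^3 + 48x^2 + 21x + 4
Δ f = 3x^5 + (15/2)x^4 + 10x^3 + (17/2)x^2 + 4x + 5/6
θ Δ f = 15x^5 + 30x^4 + 30x^3 + 17x^2 + 4x
[Δ, θ] f = 3x^5 + 15x^4 + 30x^3 + 31x^2 + 17x + 4
Δ f = 3x^5 + (15/2)x^4 + 10x^3 + (17/2)x^2 + 4x + 5/6
∇ Δ f = 15x^4 + 15x^2 + 2x + 1
∇ f = 3x^5 - (15/2)x^4 + 10x^3 - (13/2)x^2 + 2x - 1/6
Δ ∇ f = 15x^4 + 15x^2 + 2x + 1
[∇, Δ] f = 0
([Δ, θ] + [∇, Δ]) f = 3x^5 + 15x^4 + 30x^3 + 31x^2 + 17x + 4

g(x) = 3x^5 + 15x^4 + 30x^3 + 31x^2 + 17x + 4


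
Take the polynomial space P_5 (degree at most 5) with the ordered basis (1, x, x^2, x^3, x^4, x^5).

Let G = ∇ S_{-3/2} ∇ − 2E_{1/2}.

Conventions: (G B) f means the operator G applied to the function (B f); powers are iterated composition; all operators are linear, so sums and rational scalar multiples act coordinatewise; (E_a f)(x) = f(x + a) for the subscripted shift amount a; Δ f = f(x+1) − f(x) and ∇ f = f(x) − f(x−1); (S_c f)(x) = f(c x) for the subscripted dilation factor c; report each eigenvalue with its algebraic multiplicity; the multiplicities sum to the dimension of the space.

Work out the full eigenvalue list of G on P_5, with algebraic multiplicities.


image of 1: -2
image of x: -2x - 1
image of x^2: -2x^2 - 2x - 7/2
image of x^3: -2x^3 - 3x^2 + 12x - 5/2
image of x^4: -2x^4 - 4x^3 - (87/2)x^2 + (25/2)x - 49/8
image of x^5: -2x^5 - 5x^4 + (385/4)x^3 - (425/8)x^2 + (355/8)x - 53/8
the matrix is upper triangular; its diagonal is (-2, -2, -2, -2, -2, -2)
for a triangular matrix the eigenvalues are the diagonal entries, with algebraic multiplicity their repetition count

λ = -2 (multiplicity 6)


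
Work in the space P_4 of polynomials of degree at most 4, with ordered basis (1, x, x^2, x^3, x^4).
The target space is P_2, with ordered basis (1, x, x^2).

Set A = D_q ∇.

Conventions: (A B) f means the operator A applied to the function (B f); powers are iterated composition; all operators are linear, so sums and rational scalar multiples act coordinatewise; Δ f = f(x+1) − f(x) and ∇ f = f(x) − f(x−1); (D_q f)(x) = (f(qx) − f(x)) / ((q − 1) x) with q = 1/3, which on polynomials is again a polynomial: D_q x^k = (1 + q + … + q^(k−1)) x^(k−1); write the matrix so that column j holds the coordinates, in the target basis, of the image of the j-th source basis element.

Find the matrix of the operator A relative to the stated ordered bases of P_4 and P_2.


image of 1: 0
image of x: 0
image of x^2: 2
image of x^3: 4x - 3
image of x^4: (52/9)x^2 - 8x + 4
each image's coordinates form column j of the matrix

the matrix is [[0, 0, 2, -3, 4]; [0, 0, 0, 4, -8]; [0, 0, 0, 0, 52/9]] (rows listed top to bottom)


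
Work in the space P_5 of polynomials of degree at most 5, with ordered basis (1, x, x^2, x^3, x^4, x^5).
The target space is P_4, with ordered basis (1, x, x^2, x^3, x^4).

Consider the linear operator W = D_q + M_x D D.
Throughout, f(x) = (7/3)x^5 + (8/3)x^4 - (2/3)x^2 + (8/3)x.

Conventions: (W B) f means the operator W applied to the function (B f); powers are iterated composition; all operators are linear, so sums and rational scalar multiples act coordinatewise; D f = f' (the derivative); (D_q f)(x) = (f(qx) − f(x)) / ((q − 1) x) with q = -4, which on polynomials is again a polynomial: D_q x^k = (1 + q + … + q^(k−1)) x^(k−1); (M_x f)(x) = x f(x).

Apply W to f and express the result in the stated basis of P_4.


D_q f = (1435/3)x^4 - 136x^3 + 2x + 8/3
D f = (35/3)x^4 + (32/3)x^3 - (4/3)x + 8/3
D D f = (140/3)x^3 + 32x^2 - 4/3
M_x D D f = (140/3)x^4 + 32x^3 - (4/3)x
(D_q + M_x D D) f = 525x^4 - 104x^3 + (2/3)x + 8/3

the result is g(x) = 525x^4 - 104x^3 + (2/3)x + 8/3


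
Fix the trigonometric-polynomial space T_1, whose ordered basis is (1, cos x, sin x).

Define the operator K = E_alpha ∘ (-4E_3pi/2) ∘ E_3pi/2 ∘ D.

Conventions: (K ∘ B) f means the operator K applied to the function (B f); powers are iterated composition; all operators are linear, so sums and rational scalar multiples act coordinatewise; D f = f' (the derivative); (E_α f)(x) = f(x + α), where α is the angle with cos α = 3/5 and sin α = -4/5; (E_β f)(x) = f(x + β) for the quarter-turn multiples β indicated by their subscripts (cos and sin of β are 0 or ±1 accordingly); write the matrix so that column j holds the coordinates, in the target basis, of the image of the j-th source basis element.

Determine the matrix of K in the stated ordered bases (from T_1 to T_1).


the matrix is [[0, 0, 0]; [0, 16/5, 12/5]; [0, -12/5, 16/5]] (rows listed top to bottom)

image of 1: 0
image of cos x: (16/5)cos x - (12/5)sin x
image of sin x: (12/5)cos x + (16/5)sin x
each image's coordinates form column j of the matrix


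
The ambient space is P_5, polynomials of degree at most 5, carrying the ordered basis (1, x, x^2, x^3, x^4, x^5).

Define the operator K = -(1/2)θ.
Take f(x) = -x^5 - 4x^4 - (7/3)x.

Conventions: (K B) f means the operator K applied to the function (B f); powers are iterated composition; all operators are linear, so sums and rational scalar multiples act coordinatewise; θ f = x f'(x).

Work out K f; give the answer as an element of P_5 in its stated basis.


θ f = -5x^5 - 16x^4 - (7/3)x
(-(1/2)θ) f = (5/2)x^5 + 8x^4 + (7/6)x

g(x) = (5/2)x^5 + 8x^4 + (7/6)x


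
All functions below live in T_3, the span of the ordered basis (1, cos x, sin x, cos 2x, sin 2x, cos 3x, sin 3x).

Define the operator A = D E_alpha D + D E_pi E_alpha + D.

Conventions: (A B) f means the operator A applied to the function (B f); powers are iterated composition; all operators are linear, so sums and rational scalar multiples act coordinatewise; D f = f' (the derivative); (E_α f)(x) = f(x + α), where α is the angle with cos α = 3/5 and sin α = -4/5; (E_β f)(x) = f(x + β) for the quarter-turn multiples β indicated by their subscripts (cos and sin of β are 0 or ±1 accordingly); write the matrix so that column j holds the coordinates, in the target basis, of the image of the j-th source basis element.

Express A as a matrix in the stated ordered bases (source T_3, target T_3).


the matrix is [[0, 0, 0, 0, 0, 0, 0]; [0, -7/5, 6/5, 0, 0, 0, 0]; [0, -6/5, -7/5, 0, 0, 0, 0]; [0, 0, 0, 76/25, 132/25, 0, 0]; [0, 0, 0, -132/25, 76/25, 0, 0]; [0, 0, 0, 0, 0, 921/125, 1122/125]; [0, 0, 0, 0, 0, -1122/125, 921/125]] (rows listed top to bottom)

image of 1: 0
image of cos x: -(7/5)cos x - (6/5)sin x
image of sin x: (6/5)cos x - (7/5)sin x
image of cos 2x: (76/25)cos 2x - (132/25)sin 2x
image of sin 2x: (132/25)cos 2x + (76/25)sin 2x
image of cos 3x: (921/125)cos 3x - (1122/125)sin 3x
image of sin 3x: (1122/125)cos 3x + (921/125)sin 3x
each image's coordinates form column j of the matrix


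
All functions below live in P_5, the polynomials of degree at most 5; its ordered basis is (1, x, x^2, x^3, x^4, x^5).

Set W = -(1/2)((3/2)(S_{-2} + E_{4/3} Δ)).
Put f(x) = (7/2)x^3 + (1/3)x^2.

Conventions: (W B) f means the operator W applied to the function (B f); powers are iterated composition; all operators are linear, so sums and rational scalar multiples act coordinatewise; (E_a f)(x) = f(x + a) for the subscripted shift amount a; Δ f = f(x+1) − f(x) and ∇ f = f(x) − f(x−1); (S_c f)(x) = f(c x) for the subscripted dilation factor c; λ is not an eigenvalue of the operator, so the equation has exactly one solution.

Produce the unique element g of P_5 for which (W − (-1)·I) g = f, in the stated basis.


g(x) = (1/2)x^3 - (35/48)x^2 + (97/80)x + 667/60

write g with unknown coordinates in the stated basis and equate coefficients in (W − (-1)·I) g = f
solving from the highest basis element down gives g = (1/2)x^3 - (35/48)x^2 + (97/80)x + 667/60
check: W g = 3x^3 + (17/16)x^2 - (97/80)x - 667/60
so W g − (-1)·g = (7/2)x^3 + (1/3)x^2 = f ✓


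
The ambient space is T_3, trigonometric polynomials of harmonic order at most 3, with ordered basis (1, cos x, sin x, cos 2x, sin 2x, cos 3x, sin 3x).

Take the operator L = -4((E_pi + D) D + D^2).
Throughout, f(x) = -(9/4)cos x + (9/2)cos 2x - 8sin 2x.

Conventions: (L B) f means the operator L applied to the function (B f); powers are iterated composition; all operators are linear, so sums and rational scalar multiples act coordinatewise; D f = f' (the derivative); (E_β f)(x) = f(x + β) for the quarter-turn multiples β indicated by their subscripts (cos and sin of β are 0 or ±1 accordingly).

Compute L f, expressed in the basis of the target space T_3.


D f = (9/4)sin x - 16cos 2x - 9sin 2x
E_pi D f = -(9/4)sin x - 16cos 2x - 9sin 2x
D D f = (9/4)cos x - 18cos 2x + 32sin 2x
(E_pi + D) D f = (9/4)cos x - (9/4)sin x - 34cos 2x + 23sin 2x
D f = (9/4)sin x - 16cos 2x - 9sin 2x
D D f = (9/4)cos x - 18cos 2x + 32sin 2x
((E_pi + D) D + D^2) f = (9/2)cos x - (9/4)sin x - 52cos 2x + 55sin 2x
(-4((E_pi + D) D + D^2)) f = -18cos x + 9sin x + 208cos 2x - 220sin 2x

g(x) = -18cos x + 9sin x + 208cos 2x - 220sin 2x


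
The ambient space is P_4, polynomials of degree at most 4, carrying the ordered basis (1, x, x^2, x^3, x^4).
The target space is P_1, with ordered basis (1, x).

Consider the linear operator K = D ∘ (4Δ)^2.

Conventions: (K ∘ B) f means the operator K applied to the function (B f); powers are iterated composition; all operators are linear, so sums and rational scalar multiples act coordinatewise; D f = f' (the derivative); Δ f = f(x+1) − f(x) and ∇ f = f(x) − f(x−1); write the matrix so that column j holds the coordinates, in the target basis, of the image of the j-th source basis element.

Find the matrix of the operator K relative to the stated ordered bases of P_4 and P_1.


image of 1: 0
image of x: 0
image of x^2: 0
image of x^3: 96
image of x^4: 384x + 384
each image's coordinates form column j of the matrix

the matrix is [[0, 0, 0, 96, 384]; [0, 0, 0, 0, 384]] (rows listed top to bottom)


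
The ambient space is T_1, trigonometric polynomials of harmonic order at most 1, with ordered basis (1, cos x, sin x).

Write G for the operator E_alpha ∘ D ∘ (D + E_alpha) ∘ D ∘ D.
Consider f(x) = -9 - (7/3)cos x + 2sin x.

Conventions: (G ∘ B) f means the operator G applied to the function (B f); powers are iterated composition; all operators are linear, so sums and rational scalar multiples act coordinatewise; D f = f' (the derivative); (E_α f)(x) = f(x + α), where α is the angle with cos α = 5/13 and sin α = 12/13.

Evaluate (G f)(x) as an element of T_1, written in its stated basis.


D f = 2cos x + (7/3)sin x
D D f = (7/3)cos x - 2sin x
D (D ∘ D) f = -2cos x - (7/3)sin x
E_alpha (D ∘ D) f = -(37/39)cos x - (38/13)sin x
(D + E_alpha) (D ∘ D) f = -(115/39)cos x - (205/39)sin x
D (D + E_alpha) (D ∘ D) f = -(205/39)cos x + (115/39)sin x
E_alpha D (D + E_alpha) (D ∘ D) f = (355/507)cos x + (3035/507)sin x

the image equals g(x) = (355/507)cos x + (3035/507)sin x


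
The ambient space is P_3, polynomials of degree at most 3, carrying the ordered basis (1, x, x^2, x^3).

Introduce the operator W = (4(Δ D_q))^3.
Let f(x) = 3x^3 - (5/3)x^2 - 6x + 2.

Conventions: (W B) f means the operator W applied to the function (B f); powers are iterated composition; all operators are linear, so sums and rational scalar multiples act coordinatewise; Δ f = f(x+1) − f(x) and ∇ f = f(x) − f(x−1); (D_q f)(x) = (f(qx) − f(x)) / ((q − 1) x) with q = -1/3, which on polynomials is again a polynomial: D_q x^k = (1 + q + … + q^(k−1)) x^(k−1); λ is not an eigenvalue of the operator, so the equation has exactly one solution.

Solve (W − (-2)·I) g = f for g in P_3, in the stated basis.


the image equals g(x) = (3/2)x^3 - (5/6)x^2 - 3x + 1

write g with unknown coordinates in the stated basis and equate coefficients in (W − (-2)·I) g = f
solving from the highest basis element down gives g = (3/2)x^3 - (5/6)x^2 - 3x + 1
check: W g = 0
so W g − (-2)·g = 3x^3 - (5/3)x^2 - 6x + 2 = f ✓


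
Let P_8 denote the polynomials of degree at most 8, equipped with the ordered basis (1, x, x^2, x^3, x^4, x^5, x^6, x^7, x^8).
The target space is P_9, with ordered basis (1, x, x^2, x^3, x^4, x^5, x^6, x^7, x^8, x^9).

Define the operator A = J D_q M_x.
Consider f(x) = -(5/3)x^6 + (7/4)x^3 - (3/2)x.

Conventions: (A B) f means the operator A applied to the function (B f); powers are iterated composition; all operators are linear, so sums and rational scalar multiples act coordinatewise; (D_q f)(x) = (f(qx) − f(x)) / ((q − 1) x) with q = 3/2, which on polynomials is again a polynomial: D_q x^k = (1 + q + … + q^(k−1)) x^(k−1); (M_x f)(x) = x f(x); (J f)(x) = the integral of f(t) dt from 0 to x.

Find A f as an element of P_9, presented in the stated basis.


M_x f = -(5/3)x^7 + (7/4)x^4 - (3/2)x^2
D_q M_x f = -(10295/192)x^6 + (455/32)x^3 - (15/4)x
J (D_q M_x) f = -(10295/1344)x^7 + (455/128)x^4 - (15/8)x^2

the result is g(x) = -(10295/1344)x^7 + (455/128)x^4 - (15/8)x^2


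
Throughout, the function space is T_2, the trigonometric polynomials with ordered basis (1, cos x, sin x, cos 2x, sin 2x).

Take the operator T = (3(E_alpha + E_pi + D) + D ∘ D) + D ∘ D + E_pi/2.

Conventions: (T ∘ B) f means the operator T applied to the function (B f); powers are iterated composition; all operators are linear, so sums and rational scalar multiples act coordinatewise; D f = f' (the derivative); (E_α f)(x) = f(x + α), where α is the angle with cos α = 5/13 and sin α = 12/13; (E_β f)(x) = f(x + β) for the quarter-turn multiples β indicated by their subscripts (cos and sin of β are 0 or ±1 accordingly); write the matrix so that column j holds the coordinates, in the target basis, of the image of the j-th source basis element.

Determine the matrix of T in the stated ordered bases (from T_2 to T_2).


image of 1: 7
image of cos x: -(50/13)cos x - (88/13)sin x
image of sin x: (88/13)cos x - (50/13)sin x
image of cos 2x: -(1371/169)cos 2x - (1374/169)sin 2x
image of sin 2x: (1374/169)cos 2x - (1371/169)sin 2x
each image's coordinates form column j of the matrix

the matrix is [[7, 0, 0, 0, 0]; [0, -50/13, 88/13, 0, 0]; [0, -88/13, -50/13, 0, 0]; [0, 0, 0, -1371/169, 1374/169]; [0, 0, 0, -1374/169, -1371/169]] (rows listed top to bottom)


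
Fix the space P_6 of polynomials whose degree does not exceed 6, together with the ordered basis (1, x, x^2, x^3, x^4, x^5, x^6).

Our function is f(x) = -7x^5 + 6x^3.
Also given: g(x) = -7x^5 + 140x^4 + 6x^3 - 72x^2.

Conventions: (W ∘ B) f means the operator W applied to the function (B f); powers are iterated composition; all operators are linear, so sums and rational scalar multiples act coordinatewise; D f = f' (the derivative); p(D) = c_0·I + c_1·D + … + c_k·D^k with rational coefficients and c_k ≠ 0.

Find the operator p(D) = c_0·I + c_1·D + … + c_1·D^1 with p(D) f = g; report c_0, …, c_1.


D^0 f = -7x^5 + 6x^3
D^1 f = -35x^4 + 18x^2
matching coefficients of g against c_0 f + c_1 Df + … from the top degree down determines the c_i
solution: c_0 = 1, c_1 = -4

p(D) = I − 4·D, i.e. c_0 = 1, c_1 = -4


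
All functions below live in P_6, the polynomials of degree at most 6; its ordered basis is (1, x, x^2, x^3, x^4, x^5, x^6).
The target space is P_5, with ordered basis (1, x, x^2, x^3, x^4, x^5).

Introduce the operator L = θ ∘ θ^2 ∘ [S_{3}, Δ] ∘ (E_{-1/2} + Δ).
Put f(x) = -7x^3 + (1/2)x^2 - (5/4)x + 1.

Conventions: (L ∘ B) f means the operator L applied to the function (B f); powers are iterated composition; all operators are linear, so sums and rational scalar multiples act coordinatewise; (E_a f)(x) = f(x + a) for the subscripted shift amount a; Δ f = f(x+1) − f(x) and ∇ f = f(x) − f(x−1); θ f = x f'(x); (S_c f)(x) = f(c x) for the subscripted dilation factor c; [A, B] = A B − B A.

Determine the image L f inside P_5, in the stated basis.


E_{-1/2} f = -7x^3 + 11x^2 - 7x + 21/8
Δ f = -21x^2 - 20x - 31/4
(E_{-1/2} + Δ) f = -7x^3 - 10x^2 - 27x - 41/8
Δ (E_{-1/2} + Δ) f = -21x^2 - 41x - 44
S_{3} Δ (E_{-1/2} + Δ) f = -189x^2 - 123x - 44
S_{3} (E_{-1/2} + Δ) f = -189x^3 - 90x^2 - 81x - 41/8
Δ S_{3} (E_{-1/2} + Δ) f = -567x^2 - 747x - 360
[S_{3}, Δ] (E_{-1/2} + Δ) f = 378x^2 + 624x + 316
θ [S_{3}, Δ] (E_{-1/2} + Δ) f = 756x^2 + 624x
θ θ [S_{3}, Δ] (E_{-1/2} + Δ) f = 1512x^2 + 624x
θ θ^2 [S_{3}, Δ] (E_{-1/2} + Δ) f = 3024x^2 + 624x

the result is g(x) = 3024x^2 + 624x


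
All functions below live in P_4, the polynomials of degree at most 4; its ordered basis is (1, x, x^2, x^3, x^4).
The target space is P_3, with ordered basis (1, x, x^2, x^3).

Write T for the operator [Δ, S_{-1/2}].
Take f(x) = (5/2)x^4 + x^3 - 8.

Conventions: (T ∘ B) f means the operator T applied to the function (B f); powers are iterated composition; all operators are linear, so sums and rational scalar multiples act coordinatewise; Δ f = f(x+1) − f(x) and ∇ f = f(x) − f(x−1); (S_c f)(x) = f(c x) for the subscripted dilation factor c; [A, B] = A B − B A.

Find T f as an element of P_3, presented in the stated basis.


the result is g(x) = (15/8)x^3 - (63/16)x^2 + (27/4)x - 111/32

S_{-1/2} f = (5/32)x^4 - (1/8)x^3 - 8
Δ S_{-1/2} f = (5/8)x^3 + (9/16)x^2 + (1/4)x + 1/32
Δ f = 10x^3 + 18x^2 + 13x + 7/2
S_{-1/2} Δ f = -(5/4)x^3 + (9/2)x^2 - (13/2)x + 7/2
[Δ, S_{-1/2}] f = (15/8)x^3 - (63/16)x^2 + (27/4)x - 111/32


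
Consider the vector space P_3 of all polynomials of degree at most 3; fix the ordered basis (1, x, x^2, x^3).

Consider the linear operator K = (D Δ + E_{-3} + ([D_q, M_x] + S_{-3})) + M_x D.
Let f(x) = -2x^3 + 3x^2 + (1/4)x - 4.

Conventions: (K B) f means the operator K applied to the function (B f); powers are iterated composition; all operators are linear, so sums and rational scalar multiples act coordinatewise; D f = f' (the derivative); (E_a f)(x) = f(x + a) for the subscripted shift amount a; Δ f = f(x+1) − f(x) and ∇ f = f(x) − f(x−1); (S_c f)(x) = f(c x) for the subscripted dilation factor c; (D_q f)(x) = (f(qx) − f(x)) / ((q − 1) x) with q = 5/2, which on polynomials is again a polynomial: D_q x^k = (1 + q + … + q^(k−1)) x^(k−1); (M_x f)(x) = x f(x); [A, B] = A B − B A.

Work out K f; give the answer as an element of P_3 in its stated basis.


Δ f = -6x^2 + 5/4
D Δ f = -12x
E_{-3} f = -2x^3 + 21x^2 - (287/4)x + 305/4
M_x f = -2x^4 + 3x^3 + (1/4)x^2 - 4x
D_q M_x f = -(203/4)x^3 + (117/4)x^2 + (7/8)x - 4
D_q f = -(39/2)x^2 + (21/2)x + 1/4
M_x D_q f = -(39/2)x^3 + (21/2)x^2 + (1/4)x
[D_q, M_x] f = -(125/4)x^3 + (75/4)x^2 + (5/8)x - 4
S_{-3} f = 54x^3 + 27x^2 - (3/4)x - 4
([D_q, M_x] + S_{-3}) f = (91/4)x^3 + (183/4)x^2 - (1/8)x - 8
(D Δ + E_{-3} + ([D_q, M_x] + S_{-3})) f = (83/4)x^3 + (267/4)x^2 - (671/8)x + 273/4
D f = -6x^2 + 6x + 1/4
M_x D f = -6x^3 + 6x^2 + (1/4)x
((D Δ + E_{-3} + ([D_q, M_x] + S_{-3})) + M_x D) f = (59/4)x^3 + (291/4)x^2 - (669/8)x + 273/4

the result is g(x) = (59/4)x^3 + (291/4)x^2 - (669/8)x + 273/4


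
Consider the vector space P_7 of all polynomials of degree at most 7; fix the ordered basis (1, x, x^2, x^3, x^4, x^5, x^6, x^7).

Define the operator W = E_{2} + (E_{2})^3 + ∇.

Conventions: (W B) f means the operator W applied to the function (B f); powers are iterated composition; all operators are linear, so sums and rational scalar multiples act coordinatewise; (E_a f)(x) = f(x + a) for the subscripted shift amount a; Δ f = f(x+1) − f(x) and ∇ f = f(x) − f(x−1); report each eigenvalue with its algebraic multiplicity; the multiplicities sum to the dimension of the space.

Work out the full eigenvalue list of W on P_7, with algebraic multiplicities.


image of 1: 2
image of x: 2x + 9
image of x^2: 2x^2 + 18x + 39
image of x^3: 2x^3 + 27x^2 + 117x + 225
image of x^4: 2x^4 + 36x^3 + 234x^2 + 900x + 1311
image of x^5: 2x^5 + 45x^4 + 390x^3 + 2250x^2 + 6555x + 7809
image of x^6: 2x^6 + 54x^5 + 585x^4 + 4500x^3 + 19665x^2 + 46854x + 46719
image of x^7: 2x^7 + 63x^6 + 819x^5 + 7875x^4 + 45885x^3 + 163989x^2 + 327033x + 280065
the matrix is upper triangular; its diagonal is (2, 2, 2, 2, 2, 2, 2, 2)
for a triangular matrix the eigenvalues are the diagonal entries, with algebraic multiplicity their repetition count

λ = 2 (multiplicity 8)


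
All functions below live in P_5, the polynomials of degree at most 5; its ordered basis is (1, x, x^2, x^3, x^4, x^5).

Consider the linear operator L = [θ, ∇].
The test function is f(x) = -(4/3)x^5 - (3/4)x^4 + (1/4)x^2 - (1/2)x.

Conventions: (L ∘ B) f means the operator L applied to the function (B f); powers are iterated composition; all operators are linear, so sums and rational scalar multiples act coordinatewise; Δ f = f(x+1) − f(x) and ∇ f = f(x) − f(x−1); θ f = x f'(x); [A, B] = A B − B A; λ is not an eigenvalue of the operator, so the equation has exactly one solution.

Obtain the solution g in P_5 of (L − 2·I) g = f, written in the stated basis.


the image equals g(x) = (2/3)x^5 - (31/24)x^4 + (37/4)x^3 - (127/4)x^2 + (445/6)x - 2087/24

write g with unknown coordinates in the stated basis and equate coefficients in (L − 2·I) g = f
solving from the highest basis element down gives g = (2/3)x^5 - (31/24)x^4 + (37/4)x^3 - (127/4)x^2 + (445/6)x - 2087/24
check: L g = -(10/3)x^4 + (37/2)x^3 - (253/4)x^2 + (887/6)x - 2087/12
so L g − 2·g = -(4/3)x^5 - (3/4)x^4 + (1/4)x^2 - (1/2)x = f ✓


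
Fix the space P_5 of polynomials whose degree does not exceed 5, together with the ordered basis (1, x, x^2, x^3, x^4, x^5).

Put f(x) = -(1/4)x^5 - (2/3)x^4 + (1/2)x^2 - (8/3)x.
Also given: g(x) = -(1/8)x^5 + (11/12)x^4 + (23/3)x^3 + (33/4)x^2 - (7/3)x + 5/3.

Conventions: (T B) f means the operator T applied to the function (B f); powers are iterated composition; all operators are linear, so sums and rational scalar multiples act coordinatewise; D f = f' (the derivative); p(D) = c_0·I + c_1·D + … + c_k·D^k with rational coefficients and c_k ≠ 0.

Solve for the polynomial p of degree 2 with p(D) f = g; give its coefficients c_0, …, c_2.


p(D) = (1/2)·I − D − D^2, i.e. c_0 = 1/2, c_1 = -1, c_2 = -1

D^0 f = -(1/4)x^5 - (2/3)x^4 + (1/2)x^2 - (8/3)x
D^1 f = -(5/4)x^4 - (8/3)x^3 + x - 8/3
D^2 f = -5x^3 - 8x^2 + 1
matching coefficients of g against c_0 f + c_1 Df + … from the top degree down determines the c_i
solution: c_0 = 1/2, c_1 = -1, c_2 = -1


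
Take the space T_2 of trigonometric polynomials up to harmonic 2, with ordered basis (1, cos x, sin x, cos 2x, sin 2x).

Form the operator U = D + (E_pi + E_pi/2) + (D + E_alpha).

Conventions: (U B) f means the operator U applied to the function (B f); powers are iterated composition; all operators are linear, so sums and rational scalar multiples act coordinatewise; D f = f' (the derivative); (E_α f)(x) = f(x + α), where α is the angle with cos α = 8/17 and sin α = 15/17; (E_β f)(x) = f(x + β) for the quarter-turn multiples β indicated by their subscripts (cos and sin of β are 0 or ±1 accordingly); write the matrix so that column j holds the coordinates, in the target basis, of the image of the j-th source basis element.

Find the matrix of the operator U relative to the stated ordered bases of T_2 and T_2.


the matrix is [[3, 0, 0, 0, 0]; [0, -9/17, 66/17, 0, 0]; [0, -66/17, -9/17, 0, 0]; [0, 0, 0, -161/289, 1396/289]; [0, 0, 0, -1396/289, -161/289]] (rows listed top to bottom)

image of 1: 3
image of cos x: -(9/17)cos x - (66/17)sin x
image of sin x: (66/17)cos x - (9/17)sin x
image of cos 2x: -(161/289)cos 2x - (1396/289)sin 2x
image of sin 2x: (1396/289)cos 2x - (161/289)sin 2x
each image's coordinates form column j of the matrix


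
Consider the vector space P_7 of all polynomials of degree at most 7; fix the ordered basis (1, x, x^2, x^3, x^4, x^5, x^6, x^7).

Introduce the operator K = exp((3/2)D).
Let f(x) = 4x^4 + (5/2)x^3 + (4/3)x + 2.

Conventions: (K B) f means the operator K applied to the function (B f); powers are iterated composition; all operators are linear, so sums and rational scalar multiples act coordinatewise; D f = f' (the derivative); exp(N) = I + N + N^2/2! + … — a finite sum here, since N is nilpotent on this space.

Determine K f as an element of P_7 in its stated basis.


order-1 term: 24x^3 + (45/4)x^2 + 2
order-2 term: 54x^2 + (135/8)x
order-3 term: 54x + 135/16
order-4 term: 81/4
the series for exp((3/2)D) f terminates at order 4
exp((3/2)D) f = 4x^4 + (53/2)x^3 + (261/4)x^2 + (1733/24)x + 523/16

g(x) = 4x^4 + (53/2)x^3 + (261/4)x^2 + (1733/24)x + 523/16


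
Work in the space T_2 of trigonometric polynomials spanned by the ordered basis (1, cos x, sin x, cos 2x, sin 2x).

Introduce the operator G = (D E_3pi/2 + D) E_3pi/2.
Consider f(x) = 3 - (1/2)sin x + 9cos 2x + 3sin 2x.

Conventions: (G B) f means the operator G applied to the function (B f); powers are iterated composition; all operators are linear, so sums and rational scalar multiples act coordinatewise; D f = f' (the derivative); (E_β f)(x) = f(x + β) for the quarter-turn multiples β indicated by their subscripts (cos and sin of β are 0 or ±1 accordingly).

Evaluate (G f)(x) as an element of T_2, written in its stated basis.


E_3pi/2 f = 3 + (1/2)cos x - 9cos 2x - 3sin 2x
E_3pi/2 E_3pi/2 f = 3 + (1/2)sin x + 9cos 2x + 3sin 2x
D E_3pi/2 E_3pi/2 f = (1/2)cos x + 6cos 2x - 18sin 2x
D E_3pi/2 f = -(1/2)sin x - 6cos 2x + 18sin 2x
(D E_3pi/2 + D) E_3pi/2 f = (1/2)cos x - (1/2)sin x

the image equals g(x) = (1/2)cos x - (1/2)sin x
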